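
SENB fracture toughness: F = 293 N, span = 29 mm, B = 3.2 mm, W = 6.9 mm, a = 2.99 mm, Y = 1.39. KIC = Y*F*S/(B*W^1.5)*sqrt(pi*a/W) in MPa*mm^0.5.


KIC = 1.39*293*29/(3.2*6.9^1.5)*sqrt(pi*2.99/6.9) = 237.6

237.6


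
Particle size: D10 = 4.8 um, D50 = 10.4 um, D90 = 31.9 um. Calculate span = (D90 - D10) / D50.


Span = (31.9 - 4.8) / 10.4 = 27.1 / 10.4 = 2.606

2.606


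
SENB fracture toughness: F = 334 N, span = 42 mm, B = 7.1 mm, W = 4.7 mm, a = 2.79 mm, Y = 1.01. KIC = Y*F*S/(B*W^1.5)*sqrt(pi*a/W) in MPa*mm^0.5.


KIC = 1.01*334*42/(7.1*4.7^1.5)*sqrt(pi*2.79/4.7) = 267.45

267.45


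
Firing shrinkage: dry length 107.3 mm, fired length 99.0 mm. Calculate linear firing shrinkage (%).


FS = (107.3 - 99.0) / 107.3 * 100 = 7.74%

7.74


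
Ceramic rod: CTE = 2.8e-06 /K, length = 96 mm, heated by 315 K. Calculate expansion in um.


dL = 2.8e-06 * 96 * 315 * 1000 = 84.672 um

84.672


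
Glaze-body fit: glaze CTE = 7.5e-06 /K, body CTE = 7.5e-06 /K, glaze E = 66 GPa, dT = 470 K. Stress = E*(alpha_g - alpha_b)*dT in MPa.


Stress = 66*1000*(7.5e-06 - 7.5e-06)*470 = 0.0 MPa

0.0


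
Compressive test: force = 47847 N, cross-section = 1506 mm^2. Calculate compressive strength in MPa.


CS = 47847 / 1506 = 31.8 MPa

31.8


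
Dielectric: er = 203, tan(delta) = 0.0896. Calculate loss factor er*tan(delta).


Loss = 203 * 0.0896 = 18.189

18.189


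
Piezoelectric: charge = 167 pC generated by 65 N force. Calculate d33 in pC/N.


d33 = 167 / 65 = 2.6 pC/N

2.6


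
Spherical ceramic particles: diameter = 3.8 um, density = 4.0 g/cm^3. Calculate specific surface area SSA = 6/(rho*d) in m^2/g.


SSA = 6 / (4.0 * 3.8) = 0.395 m^2/g

0.395


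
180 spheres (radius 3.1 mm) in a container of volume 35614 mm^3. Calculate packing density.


V_sphere = 4/3*pi*3.1^3 = 124.7882 mm^3
Total V = 180*124.7882 = 22461.876 mm^3
PD = 22461.876 / 35614 = 0.631

0.631


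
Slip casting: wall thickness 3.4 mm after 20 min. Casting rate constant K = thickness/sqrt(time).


K = 3.4 / sqrt(20) = 3.4 / 4.4721 = 0.76 mm/min^0.5

0.76


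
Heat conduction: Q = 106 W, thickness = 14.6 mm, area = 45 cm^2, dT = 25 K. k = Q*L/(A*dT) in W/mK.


k = 106*14.6/1000/(45/10000*25) = 13.76 W/mK

13.76


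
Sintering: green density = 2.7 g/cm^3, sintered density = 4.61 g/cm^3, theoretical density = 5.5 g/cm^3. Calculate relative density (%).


Relative = 4.61 / 5.5 * 100 = 83.8%

83.8


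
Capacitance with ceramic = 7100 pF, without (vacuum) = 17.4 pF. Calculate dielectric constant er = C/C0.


er = 7100 / 17.4 = 408.05

408.05


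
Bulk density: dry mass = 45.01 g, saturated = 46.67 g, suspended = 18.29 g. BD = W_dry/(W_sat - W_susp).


BD = 45.01 / (46.67 - 18.29) = 45.01 / 28.38 = 1.586 g/cm^3

1.586


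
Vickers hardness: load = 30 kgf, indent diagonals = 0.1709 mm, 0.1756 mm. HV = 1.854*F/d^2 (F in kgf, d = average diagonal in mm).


d_avg = (0.1709+0.1756)/2 = 0.17325 mm
HV = 1.854*30/0.17325^2 = 1853

1853


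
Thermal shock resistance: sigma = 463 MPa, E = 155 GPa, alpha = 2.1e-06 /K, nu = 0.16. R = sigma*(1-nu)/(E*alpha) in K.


R = 463*(1-0.16)/(155*1000*2.1e-06) = 1195 K

1195


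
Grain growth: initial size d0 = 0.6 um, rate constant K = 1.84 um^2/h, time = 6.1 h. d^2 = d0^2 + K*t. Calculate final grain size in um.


d^2 = 0.6^2 + 1.84*6.1 = 11.584
d = sqrt(11.584) = 3.4 um

3.4


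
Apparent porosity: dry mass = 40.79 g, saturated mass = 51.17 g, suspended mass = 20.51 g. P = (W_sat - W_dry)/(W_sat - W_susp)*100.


P = (51.17 - 40.79) / (51.17 - 20.51) * 100 = 10.38 / 30.66 * 100 = 33.9%

33.9


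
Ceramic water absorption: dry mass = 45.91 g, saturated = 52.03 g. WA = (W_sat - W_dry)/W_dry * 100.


WA = (52.03 - 45.91) / 45.91 * 100 = 13.33%

13.33


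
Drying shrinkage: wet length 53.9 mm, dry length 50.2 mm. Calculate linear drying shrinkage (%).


DS = (53.9 - 50.2) / 53.9 * 100 = 6.86%

6.86


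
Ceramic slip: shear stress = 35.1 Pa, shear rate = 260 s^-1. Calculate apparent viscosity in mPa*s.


eta = tau/gamma * 1000 = 35.1/260 * 1000 = 135.0 mPa*s

135.0


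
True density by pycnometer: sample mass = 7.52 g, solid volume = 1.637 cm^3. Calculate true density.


TD = 7.52 / 1.637 = 4.594 g/cm^3

4.594


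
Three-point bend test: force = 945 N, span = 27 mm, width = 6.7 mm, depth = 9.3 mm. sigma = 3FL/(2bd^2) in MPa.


sigma = 3*945*27/(2*6.7*9.3^2) = 66.0 MPa

66.0


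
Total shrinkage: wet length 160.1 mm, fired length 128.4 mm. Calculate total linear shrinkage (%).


TS = (160.1 - 128.4) / 160.1 * 100 = 19.8%

19.8


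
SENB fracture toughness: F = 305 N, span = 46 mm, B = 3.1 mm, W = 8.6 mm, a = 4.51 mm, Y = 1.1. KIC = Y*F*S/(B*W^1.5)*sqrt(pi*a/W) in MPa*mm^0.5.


KIC = 1.1*305*46/(3.1*8.6^1.5)*sqrt(pi*4.51/8.6) = 253.37

253.37


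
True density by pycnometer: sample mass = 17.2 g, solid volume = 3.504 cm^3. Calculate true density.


TD = 17.2 / 3.504 = 4.909 g/cm^3

4.909


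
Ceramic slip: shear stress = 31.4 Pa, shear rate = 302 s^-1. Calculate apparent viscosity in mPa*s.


eta = tau/gamma * 1000 = 31.4/302 * 1000 = 104.0 mPa*s

104.0


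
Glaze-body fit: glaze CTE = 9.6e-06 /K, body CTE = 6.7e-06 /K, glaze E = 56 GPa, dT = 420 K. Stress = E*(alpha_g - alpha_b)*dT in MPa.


Stress = 56*1000*(9.6e-06 - 6.7e-06)*420 = 68.2 MPa

68.2


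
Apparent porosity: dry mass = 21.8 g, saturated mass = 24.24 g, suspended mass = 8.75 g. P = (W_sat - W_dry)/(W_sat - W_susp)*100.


P = (24.24 - 21.8) / (24.24 - 8.75) * 100 = 2.44 / 15.49 * 100 = 15.8%

15.8


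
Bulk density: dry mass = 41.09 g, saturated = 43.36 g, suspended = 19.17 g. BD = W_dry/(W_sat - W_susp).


BD = 41.09 / (43.36 - 19.17) = 41.09 / 24.19 = 1.699 g/cm^3

1.699


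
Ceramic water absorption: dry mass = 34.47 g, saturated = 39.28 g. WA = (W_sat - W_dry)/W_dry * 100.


WA = (39.28 - 34.47) / 34.47 * 100 = 13.95%

13.95


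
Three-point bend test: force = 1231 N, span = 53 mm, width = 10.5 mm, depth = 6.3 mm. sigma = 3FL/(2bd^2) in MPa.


sigma = 3*1231*53/(2*10.5*6.3^2) = 234.8 MPa

234.8


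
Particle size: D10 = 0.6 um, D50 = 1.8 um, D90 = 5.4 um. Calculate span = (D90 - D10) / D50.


Span = (5.4 - 0.6) / 1.8 = 4.8 / 1.8 = 2.667

2.667


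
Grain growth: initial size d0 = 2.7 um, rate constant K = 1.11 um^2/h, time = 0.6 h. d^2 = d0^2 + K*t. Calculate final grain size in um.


d^2 = 2.7^2 + 1.11*0.6 = 7.956
d = sqrt(7.956) = 2.82 um

2.82


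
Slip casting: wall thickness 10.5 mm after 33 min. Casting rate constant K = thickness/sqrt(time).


K = 10.5 / sqrt(33) = 10.5 / 5.7446 = 1.828 mm/min^0.5

1.828


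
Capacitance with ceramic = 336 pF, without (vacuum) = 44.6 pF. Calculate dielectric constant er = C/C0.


er = 336 / 44.6 = 7.53

7.53


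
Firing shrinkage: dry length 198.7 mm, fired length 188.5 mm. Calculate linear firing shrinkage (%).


FS = (198.7 - 188.5) / 198.7 * 100 = 5.13%

5.13


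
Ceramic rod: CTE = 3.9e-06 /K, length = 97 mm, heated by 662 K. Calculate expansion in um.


dL = 3.9e-06 * 97 * 662 * 1000 = 250.435 um

250.435


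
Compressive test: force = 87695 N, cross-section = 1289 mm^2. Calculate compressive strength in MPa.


CS = 87695 / 1289 = 68.0 MPa

68.0


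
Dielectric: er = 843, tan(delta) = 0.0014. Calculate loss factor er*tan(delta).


Loss = 843 * 0.0014 = 1.18

1.18


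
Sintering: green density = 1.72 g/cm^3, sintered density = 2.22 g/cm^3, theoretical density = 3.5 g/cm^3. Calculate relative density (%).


Relative = 2.22 / 3.5 * 100 = 63.4%

63.4


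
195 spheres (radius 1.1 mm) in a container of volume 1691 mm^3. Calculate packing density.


V_sphere = 4/3*pi*1.1^3 = 5.5753 mm^3
Total V = 195*5.5753 = 1087.1835 mm^3
PD = 1087.1835 / 1691 = 0.643

0.643


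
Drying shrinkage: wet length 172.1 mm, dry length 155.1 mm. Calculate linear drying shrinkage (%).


DS = (172.1 - 155.1) / 172.1 * 100 = 9.88%

9.88


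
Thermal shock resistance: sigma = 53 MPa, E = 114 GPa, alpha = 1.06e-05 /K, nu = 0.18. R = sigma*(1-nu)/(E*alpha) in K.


R = 53*(1-0.18)/(114*1000*1.06e-05) = 36 K

36


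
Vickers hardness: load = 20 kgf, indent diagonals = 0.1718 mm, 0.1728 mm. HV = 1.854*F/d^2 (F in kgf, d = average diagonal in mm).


d_avg = (0.1718+0.1728)/2 = 0.1723 mm
HV = 1.854*20/0.1723^2 = 1249

1249


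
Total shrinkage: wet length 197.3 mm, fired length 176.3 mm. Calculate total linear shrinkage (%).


TS = (197.3 - 176.3) / 197.3 * 100 = 10.64%

10.64


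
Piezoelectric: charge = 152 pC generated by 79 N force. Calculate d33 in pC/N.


d33 = 152 / 79 = 1.9 pC/N

1.9


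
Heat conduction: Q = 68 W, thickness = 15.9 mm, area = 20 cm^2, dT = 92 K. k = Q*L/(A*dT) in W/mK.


k = 68*15.9/1000/(20/10000*92) = 5.88 W/mK

5.88


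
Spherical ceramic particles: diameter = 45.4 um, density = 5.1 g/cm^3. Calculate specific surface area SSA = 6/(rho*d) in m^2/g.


SSA = 6 / (5.1 * 45.4) = 0.026 m^2/g

0.026


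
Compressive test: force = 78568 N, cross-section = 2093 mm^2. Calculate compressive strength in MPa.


CS = 78568 / 2093 = 37.5 MPa

37.5


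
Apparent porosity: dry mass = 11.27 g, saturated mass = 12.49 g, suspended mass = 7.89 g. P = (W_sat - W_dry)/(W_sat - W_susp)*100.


P = (12.49 - 11.27) / (12.49 - 7.89) * 100 = 1.22 / 4.6 * 100 = 26.5%

26.5


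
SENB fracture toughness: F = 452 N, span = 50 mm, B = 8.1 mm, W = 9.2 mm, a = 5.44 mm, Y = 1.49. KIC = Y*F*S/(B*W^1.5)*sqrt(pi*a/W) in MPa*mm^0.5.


KIC = 1.49*452*50/(8.1*9.2^1.5)*sqrt(pi*5.44/9.2) = 203.05

203.05


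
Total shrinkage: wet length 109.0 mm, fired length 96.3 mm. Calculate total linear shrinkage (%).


TS = (109.0 - 96.3) / 109.0 * 100 = 11.65%

11.65


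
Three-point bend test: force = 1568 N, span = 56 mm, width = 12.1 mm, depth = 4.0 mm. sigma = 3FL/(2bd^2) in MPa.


sigma = 3*1568*56/(2*12.1*4.0^2) = 680.3 MPa

680.3


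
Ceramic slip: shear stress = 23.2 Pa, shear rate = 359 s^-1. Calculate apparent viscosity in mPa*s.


eta = tau/gamma * 1000 = 23.2/359 * 1000 = 64.6 mPa*s

64.6


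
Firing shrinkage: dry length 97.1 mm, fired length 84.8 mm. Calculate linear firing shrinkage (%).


FS = (97.1 - 84.8) / 97.1 * 100 = 12.67%

12.67


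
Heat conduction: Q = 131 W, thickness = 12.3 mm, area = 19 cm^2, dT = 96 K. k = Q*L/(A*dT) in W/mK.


k = 131*12.3/1000/(19/10000*96) = 8.83 W/mK

8.83


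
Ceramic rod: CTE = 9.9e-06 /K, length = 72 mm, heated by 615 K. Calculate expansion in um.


dL = 9.9e-06 * 72 * 615 * 1000 = 438.372 um

438.372


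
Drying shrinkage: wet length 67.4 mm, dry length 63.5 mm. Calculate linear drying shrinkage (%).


DS = (67.4 - 63.5) / 67.4 * 100 = 5.79%

5.79


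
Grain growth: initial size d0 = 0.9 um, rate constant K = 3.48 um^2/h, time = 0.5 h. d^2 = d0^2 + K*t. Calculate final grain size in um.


d^2 = 0.9^2 + 3.48*0.5 = 2.55
d = sqrt(2.55) = 1.6 um

1.6


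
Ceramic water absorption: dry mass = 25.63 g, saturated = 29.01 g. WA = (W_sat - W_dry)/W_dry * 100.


WA = (29.01 - 25.63) / 25.63 * 100 = 13.19%

13.19


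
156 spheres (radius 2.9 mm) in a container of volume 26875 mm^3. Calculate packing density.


V_sphere = 4/3*pi*2.9^3 = 102.1604 mm^3
Total V = 156*102.1604 = 15937.0224 mm^3
PD = 15937.0224 / 26875 = 0.593

0.593


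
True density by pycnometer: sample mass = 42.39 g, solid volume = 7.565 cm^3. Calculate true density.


TD = 42.39 / 7.565 = 5.603 g/cm^3

5.603


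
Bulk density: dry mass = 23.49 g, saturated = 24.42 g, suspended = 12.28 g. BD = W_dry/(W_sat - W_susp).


BD = 23.49 / (24.42 - 12.28) = 23.49 / 12.14 = 1.935 g/cm^3

1.935


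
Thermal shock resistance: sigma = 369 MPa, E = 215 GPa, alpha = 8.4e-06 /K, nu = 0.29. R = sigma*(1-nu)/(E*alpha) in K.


R = 369*(1-0.29)/(215*1000*8.4e-06) = 145 K

145


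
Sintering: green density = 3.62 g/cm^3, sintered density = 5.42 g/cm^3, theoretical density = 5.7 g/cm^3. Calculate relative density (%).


Relative = 5.42 / 5.7 * 100 = 95.1%

95.1


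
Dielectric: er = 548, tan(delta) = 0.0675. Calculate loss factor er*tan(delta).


Loss = 548 * 0.0675 = 36.99

36.99


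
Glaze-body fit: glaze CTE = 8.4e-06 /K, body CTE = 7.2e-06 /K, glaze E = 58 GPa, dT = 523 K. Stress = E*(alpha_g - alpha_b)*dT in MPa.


Stress = 58*1000*(8.4e-06 - 7.2e-06)*523 = 36.4 MPa

36.4


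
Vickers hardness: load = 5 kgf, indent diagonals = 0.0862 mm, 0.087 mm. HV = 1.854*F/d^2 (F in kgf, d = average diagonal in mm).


d_avg = (0.0862+0.087)/2 = 0.0866 mm
HV = 1.854*5/0.0866^2 = 1236

1236


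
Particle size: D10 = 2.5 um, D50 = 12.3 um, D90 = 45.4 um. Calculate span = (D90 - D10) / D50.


Span = (45.4 - 2.5) / 12.3 = 42.9 / 12.3 = 3.488

3.488


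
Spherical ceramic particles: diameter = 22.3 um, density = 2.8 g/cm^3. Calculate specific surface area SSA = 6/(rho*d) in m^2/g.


SSA = 6 / (2.8 * 22.3) = 0.096 m^2/g

0.096


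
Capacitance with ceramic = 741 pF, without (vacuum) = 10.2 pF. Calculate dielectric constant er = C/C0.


er = 741 / 10.2 = 72.65

72.65


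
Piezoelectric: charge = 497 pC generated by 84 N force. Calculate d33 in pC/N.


d33 = 497 / 84 = 5.9 pC/N

5.9


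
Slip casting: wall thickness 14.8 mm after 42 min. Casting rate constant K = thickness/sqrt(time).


K = 14.8 / sqrt(42) = 14.8 / 6.4807 = 2.284 mm/min^0.5

2.284


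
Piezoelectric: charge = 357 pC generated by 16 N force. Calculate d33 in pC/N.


d33 = 357 / 16 = 22.3 pC/N

22.3


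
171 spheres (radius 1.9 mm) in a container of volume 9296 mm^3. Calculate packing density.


V_sphere = 4/3*pi*1.9^3 = 28.7309 mm^3
Total V = 171*28.7309 = 4912.9839 mm^3
PD = 4912.9839 / 9296 = 0.529

0.529


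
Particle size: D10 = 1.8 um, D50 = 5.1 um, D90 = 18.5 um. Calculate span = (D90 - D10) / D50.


Span = (18.5 - 1.8) / 5.1 = 16.7 / 5.1 = 3.275

3.275


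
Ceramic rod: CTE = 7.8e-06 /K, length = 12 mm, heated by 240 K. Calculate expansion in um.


dL = 7.8e-06 * 12 * 240 * 1000 = 22.464 um

22.464


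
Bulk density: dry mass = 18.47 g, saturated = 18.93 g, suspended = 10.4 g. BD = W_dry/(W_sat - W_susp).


BD = 18.47 / (18.93 - 10.4) = 18.47 / 8.53 = 2.165 g/cm^3

2.165


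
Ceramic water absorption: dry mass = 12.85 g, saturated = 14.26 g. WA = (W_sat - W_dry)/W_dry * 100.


WA = (14.26 - 12.85) / 12.85 * 100 = 10.97%

10.97


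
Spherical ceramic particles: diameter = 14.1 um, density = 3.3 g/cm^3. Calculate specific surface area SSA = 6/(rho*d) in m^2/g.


SSA = 6 / (3.3 * 14.1) = 0.129 m^2/g

0.129


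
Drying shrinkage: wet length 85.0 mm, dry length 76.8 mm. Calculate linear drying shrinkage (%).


DS = (85.0 - 76.8) / 85.0 * 100 = 9.65%

9.65


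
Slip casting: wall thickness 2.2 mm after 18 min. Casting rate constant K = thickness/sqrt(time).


K = 2.2 / sqrt(18) = 2.2 / 4.2426 = 0.519 mm/min^0.5

0.519


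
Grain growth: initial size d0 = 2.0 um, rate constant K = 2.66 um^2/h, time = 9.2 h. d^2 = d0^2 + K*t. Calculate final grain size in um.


d^2 = 2.0^2 + 2.66*9.2 = 28.472
d = sqrt(28.472) = 5.34 um

5.34


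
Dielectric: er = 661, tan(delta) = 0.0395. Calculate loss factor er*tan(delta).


Loss = 661 * 0.0395 = 26.11

26.11


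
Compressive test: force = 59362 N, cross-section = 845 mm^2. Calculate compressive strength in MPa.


CS = 59362 / 845 = 70.3 MPa

70.3


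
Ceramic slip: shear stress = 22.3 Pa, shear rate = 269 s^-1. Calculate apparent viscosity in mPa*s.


eta = tau/gamma * 1000 = 22.3/269 * 1000 = 82.9 mPa*s

82.9


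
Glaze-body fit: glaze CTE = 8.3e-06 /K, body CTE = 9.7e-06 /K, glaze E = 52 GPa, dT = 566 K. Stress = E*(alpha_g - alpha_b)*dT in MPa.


Stress = 52*1000*(8.3e-06 - 9.7e-06)*566 = -41.2 MPa

-41.2


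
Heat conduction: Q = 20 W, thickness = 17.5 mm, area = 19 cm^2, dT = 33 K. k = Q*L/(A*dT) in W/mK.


k = 20*17.5/1000/(19/10000*33) = 5.58 W/mK

5.58


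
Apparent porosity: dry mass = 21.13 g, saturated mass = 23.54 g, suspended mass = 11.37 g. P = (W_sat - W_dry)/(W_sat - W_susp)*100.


P = (23.54 - 21.13) / (23.54 - 11.37) * 100 = 2.41 / 12.17 * 100 = 19.8%

19.8


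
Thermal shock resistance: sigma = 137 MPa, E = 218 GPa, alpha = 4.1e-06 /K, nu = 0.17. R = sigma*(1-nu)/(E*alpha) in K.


R = 137*(1-0.17)/(218*1000*4.1e-06) = 127 K

127


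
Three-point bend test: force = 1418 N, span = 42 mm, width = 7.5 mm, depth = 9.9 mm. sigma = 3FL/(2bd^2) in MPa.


sigma = 3*1418*42/(2*7.5*9.9^2) = 121.5 MPa

121.5


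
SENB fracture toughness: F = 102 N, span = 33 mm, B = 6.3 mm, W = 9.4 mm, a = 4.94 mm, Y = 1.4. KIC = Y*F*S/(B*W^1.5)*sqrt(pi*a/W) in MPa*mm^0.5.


KIC = 1.4*102*33/(6.3*9.4^1.5)*sqrt(pi*4.94/9.4) = 33.35

33.35


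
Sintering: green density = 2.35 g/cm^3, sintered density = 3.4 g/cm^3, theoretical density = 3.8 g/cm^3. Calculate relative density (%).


Relative = 3.4 / 3.8 * 100 = 89.5%

89.5


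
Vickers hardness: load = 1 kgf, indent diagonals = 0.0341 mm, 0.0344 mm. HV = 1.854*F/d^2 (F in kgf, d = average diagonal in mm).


d_avg = (0.0341+0.0344)/2 = 0.03425 mm
HV = 1.854*1/0.03425^2 = 1580

1580


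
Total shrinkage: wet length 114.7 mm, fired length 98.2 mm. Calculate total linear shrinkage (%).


TS = (114.7 - 98.2) / 114.7 * 100 = 14.39%

14.39


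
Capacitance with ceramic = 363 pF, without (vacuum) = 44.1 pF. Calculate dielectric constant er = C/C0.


er = 363 / 44.1 = 8.23

8.23


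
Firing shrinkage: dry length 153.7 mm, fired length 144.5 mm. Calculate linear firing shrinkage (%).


FS = (153.7 - 144.5) / 153.7 * 100 = 5.99%

5.99


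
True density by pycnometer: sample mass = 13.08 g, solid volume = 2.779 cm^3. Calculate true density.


TD = 13.08 / 2.779 = 4.707 g/cm^3

4.707


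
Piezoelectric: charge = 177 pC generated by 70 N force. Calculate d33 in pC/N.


d33 = 177 / 70 = 2.5 pC/N

2.5


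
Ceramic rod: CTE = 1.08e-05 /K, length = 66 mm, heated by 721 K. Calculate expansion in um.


dL = 1.08e-05 * 66 * 721 * 1000 = 513.929 um

513.929


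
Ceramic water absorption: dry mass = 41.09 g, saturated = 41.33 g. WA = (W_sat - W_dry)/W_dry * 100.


WA = (41.33 - 41.09) / 41.09 * 100 = 0.58%

0.58


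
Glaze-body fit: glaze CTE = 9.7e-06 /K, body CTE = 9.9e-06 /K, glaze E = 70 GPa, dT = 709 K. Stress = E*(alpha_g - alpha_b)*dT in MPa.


Stress = 70*1000*(9.7e-06 - 9.9e-06)*709 = -9.9 MPa

-9.9


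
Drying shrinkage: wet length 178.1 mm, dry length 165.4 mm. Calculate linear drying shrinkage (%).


DS = (178.1 - 165.4) / 178.1 * 100 = 7.13%

7.13


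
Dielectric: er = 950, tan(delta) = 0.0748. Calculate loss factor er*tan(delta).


Loss = 950 * 0.0748 = 71.06

71.06


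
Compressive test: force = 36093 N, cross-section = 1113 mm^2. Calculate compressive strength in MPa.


CS = 36093 / 1113 = 32.4 MPa

32.4


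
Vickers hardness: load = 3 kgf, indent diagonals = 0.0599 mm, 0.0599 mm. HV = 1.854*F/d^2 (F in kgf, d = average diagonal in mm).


d_avg = (0.0599+0.0599)/2 = 0.0599 mm
HV = 1.854*3/0.0599^2 = 1550

1550


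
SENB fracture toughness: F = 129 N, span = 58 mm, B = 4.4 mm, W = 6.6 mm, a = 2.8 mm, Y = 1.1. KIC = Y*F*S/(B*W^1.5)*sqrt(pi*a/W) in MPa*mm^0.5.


KIC = 1.1*129*58/(4.4*6.6^1.5)*sqrt(pi*2.8/6.6) = 127.36

127.36


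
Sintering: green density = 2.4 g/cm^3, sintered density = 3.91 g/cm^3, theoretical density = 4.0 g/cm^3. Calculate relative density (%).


Relative = 3.91 / 4.0 * 100 = 97.8%

97.8


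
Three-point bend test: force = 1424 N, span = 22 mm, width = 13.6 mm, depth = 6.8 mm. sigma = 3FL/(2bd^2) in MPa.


sigma = 3*1424*22/(2*13.6*6.8^2) = 74.7 MPa

74.7


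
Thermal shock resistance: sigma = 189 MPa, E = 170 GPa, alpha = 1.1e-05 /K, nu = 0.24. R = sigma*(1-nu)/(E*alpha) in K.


R = 189*(1-0.24)/(170*1000*1.1e-05) = 77 K

77


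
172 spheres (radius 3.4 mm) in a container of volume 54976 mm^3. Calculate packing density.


V_sphere = 4/3*pi*3.4^3 = 164.6362 mm^3
Total V = 172*164.6362 = 28317.4264 mm^3
PD = 28317.4264 / 54976 = 0.515

0.515


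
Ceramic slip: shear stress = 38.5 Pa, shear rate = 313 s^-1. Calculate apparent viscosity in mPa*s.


eta = tau/gamma * 1000 = 38.5/313 * 1000 = 123.0 mPa*s

123.0


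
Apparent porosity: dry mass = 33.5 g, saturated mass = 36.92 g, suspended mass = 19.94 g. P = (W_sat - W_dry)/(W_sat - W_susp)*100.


P = (36.92 - 33.5) / (36.92 - 19.94) * 100 = 3.42 / 16.98 * 100 = 20.1%

20.1


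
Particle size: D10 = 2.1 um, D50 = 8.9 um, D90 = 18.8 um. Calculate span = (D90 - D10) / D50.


Span = (18.8 - 2.1) / 8.9 = 16.7 / 8.9 = 1.876

1.876


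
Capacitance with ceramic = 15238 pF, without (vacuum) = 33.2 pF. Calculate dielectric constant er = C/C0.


er = 15238 / 33.2 = 458.98

458.98


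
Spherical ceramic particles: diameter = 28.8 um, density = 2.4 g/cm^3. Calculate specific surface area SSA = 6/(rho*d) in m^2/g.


SSA = 6 / (2.4 * 28.8) = 0.087 m^2/g

0.087


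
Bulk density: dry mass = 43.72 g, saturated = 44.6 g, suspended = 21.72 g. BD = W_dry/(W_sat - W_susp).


BD = 43.72 / (44.6 - 21.72) = 43.72 / 22.88 = 1.911 g/cm^3

1.911


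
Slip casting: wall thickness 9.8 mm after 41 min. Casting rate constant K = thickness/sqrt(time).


K = 9.8 / sqrt(41) = 9.8 / 6.4031 = 1.531 mm/min^0.5

1.531


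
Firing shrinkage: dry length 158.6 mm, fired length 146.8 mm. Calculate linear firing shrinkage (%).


FS = (158.6 - 146.8) / 158.6 * 100 = 7.44%

7.44


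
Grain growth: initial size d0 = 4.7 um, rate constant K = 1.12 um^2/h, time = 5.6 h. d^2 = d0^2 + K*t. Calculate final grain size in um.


d^2 = 4.7^2 + 1.12*5.6 = 28.362
d = sqrt(28.362) = 5.33 um

5.33


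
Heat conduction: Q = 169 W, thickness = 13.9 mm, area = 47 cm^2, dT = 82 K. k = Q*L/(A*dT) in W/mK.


k = 169*13.9/1000/(47/10000*82) = 6.1 W/mK

6.1


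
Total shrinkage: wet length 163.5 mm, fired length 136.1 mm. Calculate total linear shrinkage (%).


TS = (163.5 - 136.1) / 163.5 * 100 = 16.76%

16.76


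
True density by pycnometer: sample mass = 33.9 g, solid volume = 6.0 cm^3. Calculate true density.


TD = 33.9 / 6.0 = 5.65 g/cm^3

5.65


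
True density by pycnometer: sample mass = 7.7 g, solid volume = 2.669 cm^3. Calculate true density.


TD = 7.7 / 2.669 = 2.885 g/cm^3

2.885


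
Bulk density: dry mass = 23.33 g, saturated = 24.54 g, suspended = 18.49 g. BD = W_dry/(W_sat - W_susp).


BD = 23.33 / (24.54 - 18.49) = 23.33 / 6.05 = 3.856 g/cm^3

3.856


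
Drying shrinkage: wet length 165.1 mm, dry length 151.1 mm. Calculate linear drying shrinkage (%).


DS = (165.1 - 151.1) / 165.1 * 100 = 8.48%

8.48


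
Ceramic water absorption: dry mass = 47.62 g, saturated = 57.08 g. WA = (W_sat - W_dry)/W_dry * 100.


WA = (57.08 - 47.62) / 47.62 * 100 = 19.87%

19.87


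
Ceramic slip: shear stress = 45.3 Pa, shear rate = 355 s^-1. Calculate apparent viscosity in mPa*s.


eta = tau/gamma * 1000 = 45.3/355 * 1000 = 127.6 mPa*s

127.6


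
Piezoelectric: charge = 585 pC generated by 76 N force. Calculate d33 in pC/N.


d33 = 585 / 76 = 7.7 pC/N

7.7


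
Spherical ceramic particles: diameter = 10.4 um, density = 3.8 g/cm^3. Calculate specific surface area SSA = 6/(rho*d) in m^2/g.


SSA = 6 / (3.8 * 10.4) = 0.152 m^2/g

0.152


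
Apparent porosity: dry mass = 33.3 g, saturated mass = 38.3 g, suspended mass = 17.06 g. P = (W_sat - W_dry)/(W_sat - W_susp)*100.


P = (38.3 - 33.3) / (38.3 - 17.06) * 100 = 5.0 / 21.24 * 100 = 23.5%

23.5


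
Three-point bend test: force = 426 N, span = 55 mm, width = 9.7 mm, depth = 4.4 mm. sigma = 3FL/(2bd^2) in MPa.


sigma = 3*426*55/(2*9.7*4.4^2) = 187.1 MPa

187.1


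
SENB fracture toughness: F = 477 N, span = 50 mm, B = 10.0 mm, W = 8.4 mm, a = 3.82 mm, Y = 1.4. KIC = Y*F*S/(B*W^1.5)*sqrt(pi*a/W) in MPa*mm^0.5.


KIC = 1.4*477*50/(10.0*8.4^1.5)*sqrt(pi*3.82/8.4) = 163.93

163.93


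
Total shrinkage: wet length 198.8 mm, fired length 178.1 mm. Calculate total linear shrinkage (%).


TS = (198.8 - 178.1) / 198.8 * 100 = 10.41%

10.41


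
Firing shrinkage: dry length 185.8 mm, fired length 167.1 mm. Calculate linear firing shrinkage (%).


FS = (185.8 - 167.1) / 185.8 * 100 = 10.06%

10.06


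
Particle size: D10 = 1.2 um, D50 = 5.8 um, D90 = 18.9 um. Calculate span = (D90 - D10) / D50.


Span = (18.9 - 1.2) / 5.8 = 17.7 / 5.8 = 3.052

3.052


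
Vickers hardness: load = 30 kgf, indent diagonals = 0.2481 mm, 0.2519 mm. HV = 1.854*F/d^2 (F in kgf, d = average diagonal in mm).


d_avg = (0.2481+0.2519)/2 = 0.25 mm
HV = 1.854*30/0.25^2 = 890

890


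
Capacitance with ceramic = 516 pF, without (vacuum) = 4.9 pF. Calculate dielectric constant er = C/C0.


er = 516 / 4.9 = 105.31

105.31


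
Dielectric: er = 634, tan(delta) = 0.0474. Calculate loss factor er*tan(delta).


Loss = 634 * 0.0474 = 30.052

30.052


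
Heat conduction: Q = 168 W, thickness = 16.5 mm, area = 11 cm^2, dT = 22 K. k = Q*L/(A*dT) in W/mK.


k = 168*16.5/1000/(11/10000*22) = 114.55 W/mK

114.55


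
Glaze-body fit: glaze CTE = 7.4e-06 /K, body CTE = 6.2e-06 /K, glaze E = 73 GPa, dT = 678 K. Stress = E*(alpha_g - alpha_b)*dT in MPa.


Stress = 73*1000*(7.4e-06 - 6.2e-06)*678 = 59.4 MPa

59.4


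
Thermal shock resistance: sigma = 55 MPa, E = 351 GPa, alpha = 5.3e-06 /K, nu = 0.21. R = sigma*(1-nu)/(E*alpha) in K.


R = 55*(1-0.21)/(351*1000*5.3e-06) = 23 K

23


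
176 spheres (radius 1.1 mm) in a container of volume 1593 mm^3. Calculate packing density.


V_sphere = 4/3*pi*1.1^3 = 5.5753 mm^3
Total V = 176*5.5753 = 981.2528 mm^3
PD = 981.2528 / 1593 = 0.616

0.616


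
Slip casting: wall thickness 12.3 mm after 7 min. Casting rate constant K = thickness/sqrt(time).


K = 12.3 / sqrt(7) = 12.3 / 2.6458 = 4.649 mm/min^0.5

4.649


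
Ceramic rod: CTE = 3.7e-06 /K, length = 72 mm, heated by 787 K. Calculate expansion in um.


dL = 3.7e-06 * 72 * 787 * 1000 = 209.657 um

209.657


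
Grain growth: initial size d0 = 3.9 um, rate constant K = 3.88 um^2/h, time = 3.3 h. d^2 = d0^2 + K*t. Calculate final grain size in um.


d^2 = 3.9^2 + 3.88*3.3 = 28.014
d = sqrt(28.014) = 5.29 um

5.29


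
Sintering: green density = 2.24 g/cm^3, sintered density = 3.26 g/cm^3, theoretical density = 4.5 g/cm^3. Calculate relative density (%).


Relative = 3.26 / 4.5 * 100 = 72.4%

72.4


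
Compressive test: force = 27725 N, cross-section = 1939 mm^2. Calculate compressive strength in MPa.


CS = 27725 / 1939 = 14.3 MPa

14.3


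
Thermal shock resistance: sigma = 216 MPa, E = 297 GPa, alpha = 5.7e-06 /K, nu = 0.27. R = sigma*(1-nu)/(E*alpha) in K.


R = 216*(1-0.27)/(297*1000*5.7e-06) = 93 K

93


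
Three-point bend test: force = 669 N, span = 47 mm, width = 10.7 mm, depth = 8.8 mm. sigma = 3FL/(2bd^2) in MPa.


sigma = 3*669*47/(2*10.7*8.8^2) = 56.9 MPa

56.9


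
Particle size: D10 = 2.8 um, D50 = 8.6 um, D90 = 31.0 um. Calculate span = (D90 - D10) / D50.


Span = (31.0 - 2.8) / 8.6 = 28.2 / 8.6 = 3.279

3.279


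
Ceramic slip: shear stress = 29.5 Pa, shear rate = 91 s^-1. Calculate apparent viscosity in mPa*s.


eta = tau/gamma * 1000 = 29.5/91 * 1000 = 324.2 mPa*s

324.2


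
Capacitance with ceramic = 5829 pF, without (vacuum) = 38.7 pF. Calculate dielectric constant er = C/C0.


er = 5829 / 38.7 = 150.62

150.62


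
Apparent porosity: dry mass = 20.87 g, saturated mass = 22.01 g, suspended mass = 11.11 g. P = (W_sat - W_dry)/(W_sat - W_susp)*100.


P = (22.01 - 20.87) / (22.01 - 11.11) * 100 = 1.14 / 10.9 * 100 = 10.5%

10.5


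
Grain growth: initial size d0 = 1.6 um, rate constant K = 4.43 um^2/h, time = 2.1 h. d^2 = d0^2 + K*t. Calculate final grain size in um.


d^2 = 1.6^2 + 4.43*2.1 = 11.863
d = sqrt(11.863) = 3.44 um

3.44


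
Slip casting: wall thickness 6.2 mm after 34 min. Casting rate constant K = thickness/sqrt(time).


K = 6.2 / sqrt(34) = 6.2 / 5.831 = 1.063 mm/min^0.5

1.063


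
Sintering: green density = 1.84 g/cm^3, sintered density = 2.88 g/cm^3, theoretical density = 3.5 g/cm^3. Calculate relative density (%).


Relative = 2.88 / 3.5 * 100 = 82.3%

82.3


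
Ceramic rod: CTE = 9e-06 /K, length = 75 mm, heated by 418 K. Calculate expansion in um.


dL = 9e-06 * 75 * 418 * 1000 = 282.15 um

282.15


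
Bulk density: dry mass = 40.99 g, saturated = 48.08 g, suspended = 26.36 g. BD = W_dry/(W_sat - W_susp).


BD = 40.99 / (48.08 - 26.36) = 40.99 / 21.72 = 1.887 g/cm^3

1.887


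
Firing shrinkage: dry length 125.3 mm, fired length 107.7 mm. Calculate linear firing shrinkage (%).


FS = (125.3 - 107.7) / 125.3 * 100 = 14.05%

14.05


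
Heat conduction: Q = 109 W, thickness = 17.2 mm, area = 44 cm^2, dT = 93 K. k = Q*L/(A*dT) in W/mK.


k = 109*17.2/1000/(44/10000*93) = 4.58 W/mK

4.58


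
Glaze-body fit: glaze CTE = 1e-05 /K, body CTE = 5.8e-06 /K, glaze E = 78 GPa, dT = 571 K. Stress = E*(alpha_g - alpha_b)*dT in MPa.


Stress = 78*1000*(1e-05 - 5.8e-06)*571 = 187.1 MPa

187.1


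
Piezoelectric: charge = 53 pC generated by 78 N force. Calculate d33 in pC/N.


d33 = 53 / 78 = 0.7 pC/N

0.7


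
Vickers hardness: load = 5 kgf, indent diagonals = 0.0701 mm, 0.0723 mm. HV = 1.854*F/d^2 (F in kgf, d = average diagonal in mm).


d_avg = (0.0701+0.0723)/2 = 0.0712 mm
HV = 1.854*5/0.0712^2 = 1829

1829


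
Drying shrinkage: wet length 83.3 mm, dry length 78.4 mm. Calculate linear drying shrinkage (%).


DS = (83.3 - 78.4) / 83.3 * 100 = 5.88%

5.88


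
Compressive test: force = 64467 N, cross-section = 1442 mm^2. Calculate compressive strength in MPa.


CS = 64467 / 1442 = 44.7 MPa

44.7


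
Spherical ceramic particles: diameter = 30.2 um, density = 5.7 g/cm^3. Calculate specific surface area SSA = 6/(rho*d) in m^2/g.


SSA = 6 / (5.7 * 30.2) = 0.035 m^2/g

0.035


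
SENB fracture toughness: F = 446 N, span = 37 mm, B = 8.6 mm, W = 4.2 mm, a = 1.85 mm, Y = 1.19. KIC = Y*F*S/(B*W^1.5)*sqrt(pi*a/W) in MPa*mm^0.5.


KIC = 1.19*446*37/(8.6*4.2^1.5)*sqrt(pi*1.85/4.2) = 312.07

312.07


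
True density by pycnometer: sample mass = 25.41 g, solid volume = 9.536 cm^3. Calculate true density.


TD = 25.41 / 9.536 = 2.665 g/cm^3

2.665


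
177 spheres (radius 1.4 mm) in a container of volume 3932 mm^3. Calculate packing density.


V_sphere = 4/3*pi*1.4^3 = 11.494 mm^3
Total V = 177*11.494 = 2034.438 mm^3
PD = 2034.438 / 3932 = 0.517

0.517


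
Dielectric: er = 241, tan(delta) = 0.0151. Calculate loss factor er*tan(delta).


Loss = 241 * 0.0151 = 3.639

3.639


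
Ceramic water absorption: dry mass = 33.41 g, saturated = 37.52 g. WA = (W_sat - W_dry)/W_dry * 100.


WA = (37.52 - 33.41) / 33.41 * 100 = 12.3%

12.3


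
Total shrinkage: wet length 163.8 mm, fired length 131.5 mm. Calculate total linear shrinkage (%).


TS = (163.8 - 131.5) / 163.8 * 100 = 19.72%

19.72


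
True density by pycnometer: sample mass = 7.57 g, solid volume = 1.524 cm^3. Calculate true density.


TD = 7.57 / 1.524 = 4.967 g/cm^3

4.967


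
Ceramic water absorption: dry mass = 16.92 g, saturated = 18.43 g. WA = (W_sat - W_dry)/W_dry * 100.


WA = (18.43 - 16.92) / 16.92 * 100 = 8.92%

8.92


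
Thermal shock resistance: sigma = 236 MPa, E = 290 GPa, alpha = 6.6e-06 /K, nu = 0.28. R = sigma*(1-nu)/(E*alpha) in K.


R = 236*(1-0.28)/(290*1000*6.6e-06) = 89 K

89


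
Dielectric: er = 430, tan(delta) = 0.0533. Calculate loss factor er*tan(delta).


Loss = 430 * 0.0533 = 22.919

22.919


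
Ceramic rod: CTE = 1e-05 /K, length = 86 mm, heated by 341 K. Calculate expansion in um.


dL = 1e-05 * 86 * 341 * 1000 = 293.26 um

293.26


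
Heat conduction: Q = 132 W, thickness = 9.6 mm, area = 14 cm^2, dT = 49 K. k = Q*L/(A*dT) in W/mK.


k = 132*9.6/1000/(14/10000*49) = 18.47 W/mK

18.47


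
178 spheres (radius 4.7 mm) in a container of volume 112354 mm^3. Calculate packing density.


V_sphere = 4/3*pi*4.7^3 = 434.8928 mm^3
Total V = 178*434.8928 = 77410.9184 mm^3
PD = 77410.9184 / 112354 = 0.689

0.689


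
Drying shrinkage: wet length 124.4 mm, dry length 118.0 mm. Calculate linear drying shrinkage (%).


DS = (124.4 - 118.0) / 124.4 * 100 = 5.14%

5.14


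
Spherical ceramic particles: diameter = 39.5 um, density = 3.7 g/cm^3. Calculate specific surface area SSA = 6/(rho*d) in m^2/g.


SSA = 6 / (3.7 * 39.5) = 0.041 m^2/g

0.041


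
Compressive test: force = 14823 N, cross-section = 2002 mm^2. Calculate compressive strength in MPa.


CS = 14823 / 2002 = 7.4 MPa

7.4


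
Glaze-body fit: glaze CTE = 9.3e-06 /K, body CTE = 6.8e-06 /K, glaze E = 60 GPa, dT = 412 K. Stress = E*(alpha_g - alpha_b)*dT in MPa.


Stress = 60*1000*(9.3e-06 - 6.8e-06)*412 = 61.8 MPa

61.8


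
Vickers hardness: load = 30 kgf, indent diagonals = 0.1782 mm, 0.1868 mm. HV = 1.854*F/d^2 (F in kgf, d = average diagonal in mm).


d_avg = (0.1782+0.1868)/2 = 0.1825 mm
HV = 1.854*30/0.1825^2 = 1670

1670


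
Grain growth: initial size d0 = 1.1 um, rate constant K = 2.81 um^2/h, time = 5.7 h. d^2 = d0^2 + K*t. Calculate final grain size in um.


d^2 = 1.1^2 + 2.81*5.7 = 17.227
d = sqrt(17.227) = 4.15 um

4.15


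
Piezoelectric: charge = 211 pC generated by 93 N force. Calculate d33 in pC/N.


d33 = 211 / 93 = 2.3 pC/N

2.3


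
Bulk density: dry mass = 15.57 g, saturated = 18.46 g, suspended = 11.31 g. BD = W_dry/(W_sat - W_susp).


BD = 15.57 / (18.46 - 11.31) = 15.57 / 7.15 = 2.178 g/cm^3

2.178


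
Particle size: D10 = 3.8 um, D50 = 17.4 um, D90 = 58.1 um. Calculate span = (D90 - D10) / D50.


Span = (58.1 - 3.8) / 17.4 = 54.3 / 17.4 = 3.121

3.121


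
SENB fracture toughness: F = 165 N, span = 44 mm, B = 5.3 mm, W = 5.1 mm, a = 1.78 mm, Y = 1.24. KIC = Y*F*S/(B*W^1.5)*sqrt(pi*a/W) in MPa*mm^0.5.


KIC = 1.24*165*44/(5.3*5.1^1.5)*sqrt(pi*1.78/5.1) = 154.43

154.43


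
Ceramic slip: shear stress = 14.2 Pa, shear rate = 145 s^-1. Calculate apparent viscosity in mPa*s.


eta = tau/gamma * 1000 = 14.2/145 * 1000 = 97.9 mPa*s

97.9


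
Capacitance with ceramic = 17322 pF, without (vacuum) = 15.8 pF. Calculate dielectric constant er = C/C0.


er = 17322 / 15.8 = 1096.33

1096.33


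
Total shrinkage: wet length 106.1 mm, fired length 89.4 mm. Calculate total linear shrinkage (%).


TS = (106.1 - 89.4) / 106.1 * 100 = 15.74%

15.74


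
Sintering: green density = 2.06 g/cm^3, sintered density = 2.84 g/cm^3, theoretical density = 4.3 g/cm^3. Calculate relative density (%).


Relative = 2.84 / 4.3 * 100 = 66.0%

66.0


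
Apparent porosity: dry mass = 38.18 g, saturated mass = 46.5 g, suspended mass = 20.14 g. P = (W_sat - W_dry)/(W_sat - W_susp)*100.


P = (46.5 - 38.18) / (46.5 - 20.14) * 100 = 8.32 / 26.36 * 100 = 31.6%

31.6


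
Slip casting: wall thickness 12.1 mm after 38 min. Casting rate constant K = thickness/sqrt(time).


K = 12.1 / sqrt(38) = 12.1 / 6.1644 = 1.963 mm/min^0.5

1.963


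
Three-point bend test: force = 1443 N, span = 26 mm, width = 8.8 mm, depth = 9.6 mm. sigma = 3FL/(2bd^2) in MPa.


sigma = 3*1443*26/(2*8.8*9.6^2) = 69.4 MPa

69.4


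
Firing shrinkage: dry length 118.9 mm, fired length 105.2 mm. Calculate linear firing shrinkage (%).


FS = (118.9 - 105.2) / 118.9 * 100 = 11.52%

11.52


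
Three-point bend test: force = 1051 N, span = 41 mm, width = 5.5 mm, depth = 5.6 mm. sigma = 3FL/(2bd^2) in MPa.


sigma = 3*1051*41/(2*5.5*5.6^2) = 374.7 MPa

374.7


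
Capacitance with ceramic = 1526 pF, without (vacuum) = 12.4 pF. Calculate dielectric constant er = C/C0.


er = 1526 / 12.4 = 123.06

123.06


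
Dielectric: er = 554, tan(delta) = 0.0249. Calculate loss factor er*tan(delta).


Loss = 554 * 0.0249 = 13.795

13.795


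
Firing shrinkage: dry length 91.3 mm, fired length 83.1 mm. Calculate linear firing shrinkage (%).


FS = (91.3 - 83.1) / 91.3 * 100 = 8.98%

8.98


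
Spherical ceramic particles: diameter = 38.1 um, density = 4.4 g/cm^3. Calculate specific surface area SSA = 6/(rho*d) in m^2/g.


SSA = 6 / (4.4 * 38.1) = 0.036 m^2/g

0.036


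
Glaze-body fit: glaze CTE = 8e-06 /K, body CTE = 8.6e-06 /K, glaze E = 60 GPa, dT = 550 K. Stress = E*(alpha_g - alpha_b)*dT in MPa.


Stress = 60*1000*(8e-06 - 8.6e-06)*550 = -19.8 MPa

-19.8


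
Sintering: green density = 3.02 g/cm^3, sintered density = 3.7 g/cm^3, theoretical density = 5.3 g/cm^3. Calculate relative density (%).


Relative = 3.7 / 5.3 * 100 = 69.8%

69.8


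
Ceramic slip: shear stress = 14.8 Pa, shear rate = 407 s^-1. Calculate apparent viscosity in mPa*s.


eta = tau/gamma * 1000 = 14.8/407 * 1000 = 36.4 mPa*s

36.4


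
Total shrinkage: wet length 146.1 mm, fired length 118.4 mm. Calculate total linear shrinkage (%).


TS = (146.1 - 118.4) / 146.1 * 100 = 18.96%

18.96


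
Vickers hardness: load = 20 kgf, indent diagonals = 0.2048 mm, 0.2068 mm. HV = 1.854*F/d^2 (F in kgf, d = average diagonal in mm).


d_avg = (0.2048+0.2068)/2 = 0.2058 mm
HV = 1.854*20/0.2058^2 = 875

875


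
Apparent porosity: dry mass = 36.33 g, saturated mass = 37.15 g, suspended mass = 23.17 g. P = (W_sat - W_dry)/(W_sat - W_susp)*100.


P = (37.15 - 36.33) / (37.15 - 23.17) * 100 = 0.82 / 13.98 * 100 = 5.9%

5.9


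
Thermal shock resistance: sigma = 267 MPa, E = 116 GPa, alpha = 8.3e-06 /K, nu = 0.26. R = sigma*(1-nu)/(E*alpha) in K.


R = 267*(1-0.26)/(116*1000*8.3e-06) = 205 K

205


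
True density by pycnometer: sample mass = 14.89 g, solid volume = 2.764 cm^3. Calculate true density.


TD = 14.89 / 2.764 = 5.387 g/cm^3

5.387


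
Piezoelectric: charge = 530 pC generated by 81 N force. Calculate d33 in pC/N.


d33 = 530 / 81 = 6.5 pC/N

6.5


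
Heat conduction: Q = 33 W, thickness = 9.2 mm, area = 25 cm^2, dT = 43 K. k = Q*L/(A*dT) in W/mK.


k = 33*9.2/1000/(25/10000*43) = 2.82 W/mK

2.82


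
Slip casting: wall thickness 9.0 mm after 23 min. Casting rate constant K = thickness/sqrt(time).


K = 9.0 / sqrt(23) = 9.0 / 4.7958 = 1.877 mm/min^0.5

1.877


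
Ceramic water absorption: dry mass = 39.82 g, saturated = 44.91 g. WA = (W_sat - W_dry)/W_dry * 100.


WA = (44.91 - 39.82) / 39.82 * 100 = 12.78%

12.78


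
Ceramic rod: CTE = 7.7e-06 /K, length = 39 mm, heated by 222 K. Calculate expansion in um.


dL = 7.7e-06 * 39 * 222 * 1000 = 66.667 um

66.667


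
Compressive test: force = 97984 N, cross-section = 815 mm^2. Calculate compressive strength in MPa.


CS = 97984 / 815 = 120.2 MPa

120.2


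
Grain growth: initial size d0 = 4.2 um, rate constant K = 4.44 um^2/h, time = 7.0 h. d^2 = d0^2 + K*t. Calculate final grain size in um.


d^2 = 4.2^2 + 4.44*7.0 = 48.72
d = sqrt(48.72) = 6.98 um

6.98


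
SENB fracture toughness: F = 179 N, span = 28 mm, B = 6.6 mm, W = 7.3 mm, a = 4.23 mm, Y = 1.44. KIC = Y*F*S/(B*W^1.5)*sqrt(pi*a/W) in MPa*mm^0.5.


KIC = 1.44*179*28/(6.6*7.3^1.5)*sqrt(pi*4.23/7.3) = 74.8

74.8


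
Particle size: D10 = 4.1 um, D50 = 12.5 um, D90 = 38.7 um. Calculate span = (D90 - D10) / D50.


Span = (38.7 - 4.1) / 12.5 = 34.6 / 12.5 = 2.768

2.768


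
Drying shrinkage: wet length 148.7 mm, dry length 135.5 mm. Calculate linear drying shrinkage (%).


DS = (148.7 - 135.5) / 148.7 * 100 = 8.88%

8.88
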